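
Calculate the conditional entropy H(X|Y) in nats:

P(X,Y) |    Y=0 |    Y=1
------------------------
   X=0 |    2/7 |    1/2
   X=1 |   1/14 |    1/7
0.5192 nats

Using the chain rule: H(X|Y) = H(X,Y) - H(Y)

First, compute H(X,Y) = 1.1710 nats

Marginal P(Y) = (5/14, 9/14)
H(Y) = 0.6518 nats

H(X|Y) = H(X,Y) - H(Y) = 1.1710 - 0.6518 = 0.5192 nats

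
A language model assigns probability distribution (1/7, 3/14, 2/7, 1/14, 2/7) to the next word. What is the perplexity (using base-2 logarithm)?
4.5378

Perplexity is 2^H (or exp(H) for natural log).

First, H = -Σ p log p = 2.1820 bits
Perplexity = 2^2.1820 = 4.5378

Interpretation: The model's uncertainty is equivalent to choosing uniformly among 4.5 options.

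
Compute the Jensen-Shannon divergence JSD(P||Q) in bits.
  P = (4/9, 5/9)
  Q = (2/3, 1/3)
0.0364 bits

Jensen-Shannon divergence is:
JSD(P||Q) = 0.5 × D_KL(P||M) + 0.5 × D_KL(Q||M)
where M = 0.5 × (P + Q) is the mixture distribution.

M = 0.5 × (4/9, 5/9) + 0.5 × (2/3, 1/3) = (5/9, 4/9)

D_KL(P||M) = 0.0358 bits
D_KL(Q||M) = 0.0370 bits

JSD(P||Q) = 0.5 × 0.0358 + 0.5 × 0.0370 = 0.0364 bits

Unlike KL divergence, JSD is symmetric and bounded: 0 ≤ JSD ≤ log(2).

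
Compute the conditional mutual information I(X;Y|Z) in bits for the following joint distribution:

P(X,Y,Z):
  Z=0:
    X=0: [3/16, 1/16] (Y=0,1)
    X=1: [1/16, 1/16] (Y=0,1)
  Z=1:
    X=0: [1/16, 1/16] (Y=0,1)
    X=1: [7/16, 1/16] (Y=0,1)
0.0710 bits

Conditional mutual information: I(X;Y|Z) = H(X|Z) + H(Y|Z) - H(X,Y|Z)

H(Z) = 0.9544
H(X,Z) = 1.7500 → H(X|Z) = 0.7956
H(Y,Z) = 1.7500 → H(Y|Z) = 0.7956
H(X,Y,Z) = 2.4746 → H(X,Y|Z) = 1.5202

I(X;Y|Z) = 0.7956 + 0.7956 - 1.5202 = 0.0710 bits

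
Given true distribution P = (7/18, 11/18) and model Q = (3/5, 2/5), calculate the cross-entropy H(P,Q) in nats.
0.7586 nats

Cross-entropy: H(P,Q) = -Σ p(x) log q(x)

Alternatively: H(P,Q) = H(P) + D_KL(P||Q)
H(P) = 0.6682 nats
D_KL(P||Q) = 0.0904 nats

H(P,Q) = 0.6682 + 0.0904 = 0.7586 nats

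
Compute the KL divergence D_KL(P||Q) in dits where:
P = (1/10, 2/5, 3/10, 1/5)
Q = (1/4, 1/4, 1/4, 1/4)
0.0462 dits

KL divergence: D_KL(P||Q) = Σ p(x) log(p(x)/q(x))

Computing term by term:
  x=0: 1/10 × log_10[(1/10)/(1/4)] = 1/10 × -0.3979 = -0.0398
  x=1: 2/5 × log_10[(2/5)/(1/4)] = 2/5 × 0.2041 = 0.0816
  x=2: 3/10 × log_10[(3/10)/(1/4)] = 3/10 × 0.0792 = 0.0238
  x=3: 1/5 × log_10[(1/5)/(1/4)] = 1/5 × -0.0969 = -0.0194

D_KL(P||Q) = 0.0462 dits

Note: KL divergence is always non-negative and equals 0 iff P = Q.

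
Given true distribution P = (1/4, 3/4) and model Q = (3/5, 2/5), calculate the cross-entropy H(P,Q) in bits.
1.1757 bits

Cross-entropy: H(P,Q) = -Σ p(x) log q(x)

Alternatively: H(P,Q) = H(P) + D_KL(P||Q)
H(P) = 0.8113 bits
D_KL(P||Q) = 0.3644 bits

H(P,Q) = 0.8113 + 0.3644 = 1.1757 bits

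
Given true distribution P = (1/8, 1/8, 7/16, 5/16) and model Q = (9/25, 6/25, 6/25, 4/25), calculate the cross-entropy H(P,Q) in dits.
0.6528 dits

Cross-entropy: H(P,Q) = -Σ p(x) log q(x)

Alternatively: H(P,Q) = H(P) + D_KL(P||Q)
H(P) = 0.5407 dits
D_KL(P||Q) = 0.1121 dits

H(P,Q) = 0.5407 + 0.1121 = 0.6528 dits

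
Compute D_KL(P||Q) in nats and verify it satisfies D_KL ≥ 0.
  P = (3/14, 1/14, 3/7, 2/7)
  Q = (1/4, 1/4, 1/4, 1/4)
0.1466 nats

KL divergence satisfies the Gibbs inequality: D_KL(P||Q) ≥ 0 for all distributions P, Q.

D_KL(P||Q) = Σ p(x) log(p(x)/q(x))
Term by term:
  x=0: 3/14 × log_e[(3/14)/(1/4)] = -0.0330
  x=1: 1/14 × log_e[(1/14)/(1/4)] = -0.0895
  x=2: 3/7 × log_e[(3/7)/(1/4)] = 0.2310
  x=3: 2/7 × log_e[(2/7)/(1/4)] = 0.0382
D_KL(P||Q) = 0.1466 nats

D_KL(P||Q) = 0.1466 ≥ 0 ✓

This non-negativity is a fundamental property: relative entropy cannot be negative because it measures how different Q is from P.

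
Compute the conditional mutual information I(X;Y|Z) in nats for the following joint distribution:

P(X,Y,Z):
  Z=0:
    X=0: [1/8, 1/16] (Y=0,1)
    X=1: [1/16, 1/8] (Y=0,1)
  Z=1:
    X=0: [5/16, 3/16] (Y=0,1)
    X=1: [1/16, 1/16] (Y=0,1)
0.0244 nats

Conditional mutual information: I(X;Y|Z) = H(X|Z) + H(Y|Z) - H(X,Y|Z)

H(Z) = 0.6616
H(X,Z) = 1.2342 → H(X|Z) = 0.5727
H(Y,Z) = 1.3421 → H(Y|Z) = 0.6806
H(X,Y,Z) = 1.8904 → H(X,Y|Z) = 1.2288

I(X;Y|Z) = 0.5727 + 0.6806 - 1.2288 = 0.0244 nats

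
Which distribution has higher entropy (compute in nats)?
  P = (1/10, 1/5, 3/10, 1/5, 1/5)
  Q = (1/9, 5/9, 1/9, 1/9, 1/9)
P

Computing entropies in nats:
H(P) = 1.5571
H(Q) = 1.3031

Distribution P has higher entropy.

Intuition: The distribution closer to uniform (more spread out) has higher entropy.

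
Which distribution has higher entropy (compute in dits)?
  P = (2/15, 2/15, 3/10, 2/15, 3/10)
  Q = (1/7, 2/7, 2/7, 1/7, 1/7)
Q

Computing entropies in dits:
H(P) = 0.6638
H(Q) = 0.6731

Distribution Q has higher entropy.

Intuition: The distribution closer to uniform (more spread out) has higher entropy.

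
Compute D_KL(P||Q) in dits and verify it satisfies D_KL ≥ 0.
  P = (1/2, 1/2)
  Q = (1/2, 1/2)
0.0000 dits

KL divergence satisfies the Gibbs inequality: D_KL(P||Q) ≥ 0 for all distributions P, Q.

D_KL(P||Q) = Σ p(x) log(p(x)/q(x))
Term by term:
  x=0: 1/2 × log_10[(1/2)/(1/2)] = 0.0000
  x=1: 1/2 × log_10[(1/2)/(1/2)] = 0.0000
D_KL(P||Q) = 0.0000 dits

D_KL(P||Q) = 0.0000 ≥ 0 ✓

This non-negativity is a fundamental property: relative entropy cannot be negative because it measures how different Q is from P.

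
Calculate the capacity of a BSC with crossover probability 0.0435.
0.7419 bits

For a binary symmetric channel (BSC) with error probability p:
Capacity C = 1 - H(p) bits per symbol

where H(p) = -p log₂(p) - (1-p) log₂(1-p) is the binary entropy function.

H(0.0435) = 0.2581 bits
C = 1 - 0.2581 = 0.7419 bits per symbol

This means we can reliably transmit up to 0.7419 bits of information per channel use.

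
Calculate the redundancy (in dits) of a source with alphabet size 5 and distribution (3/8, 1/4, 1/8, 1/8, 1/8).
0.0501 dits

Redundancy measures how far a source is from maximum entropy:
R = H_max - H(X)

Maximum entropy for 5 symbols: H_max = log_10(5) = 0.6990 dits
Actual entropy: H(X) = 0.6489 dits
Redundancy: R = 0.6990 - 0.6489 = 0.0501 dits

This redundancy represents potential for compression: the source could be compressed by 0.0501 dits per symbol.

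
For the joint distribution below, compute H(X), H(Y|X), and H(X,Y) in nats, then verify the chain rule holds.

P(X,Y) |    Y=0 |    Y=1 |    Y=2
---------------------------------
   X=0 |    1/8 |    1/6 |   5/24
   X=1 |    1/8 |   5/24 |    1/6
H(X,Y) = 1.7707, H(X) = 0.6931, H(Y|X) = 1.0776 (all in nats)

Chain rule: H(X,Y) = H(X) + H(Y|X)

Left side — joint entropy directly:
H(X,Y) = -Σ p(x,y) log p(x,y) = 1.7707 nats

Right side — compute H(Y|X) from the conditional distributions:
P(X) = (1/2, 1/2), so H(X) = 0.6931 nats
H(Y|X) = Σ_x P(X=x) · H(Y|X=x):
  P(Y|X=0) = (1/4, 1/3, 5/12), H(Y|X=0) = 1.0776, weight P(X=0) = 1/2
  P(Y|X=1) = (1/4, 5/12, 1/3), H(Y|X=1) = 1.0776, weight P(X=1) = 1/2
H(Y|X) = 1.0776 nats

H(X) + H(Y|X) = 0.6931 + 1.0776 = 1.7707 nats

Both sides equal 1.7707 nats. ✓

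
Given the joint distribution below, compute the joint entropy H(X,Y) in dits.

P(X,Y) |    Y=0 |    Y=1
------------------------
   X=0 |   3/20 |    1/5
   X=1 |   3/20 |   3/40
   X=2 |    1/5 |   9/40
0.7569 dits

Joint entropy is H(X,Y) = -Σ_{x,y} p(x,y) log p(x,y).

Summing over all non-zero entries:
H(X,Y) = -[3/20·log_10(3/20) + 1/5·log_10(1/5) + 3/20·log_10(3/20) + 3/40·log_10(3/40) + 1/5·log_10(1/5) + 9/40·log_10(9/40)]
H(X,Y) = 0.7569 dits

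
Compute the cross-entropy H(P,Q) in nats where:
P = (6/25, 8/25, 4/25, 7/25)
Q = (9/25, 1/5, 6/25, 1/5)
1.4392 nats

Cross-entropy: H(P,Q) = -Σ p(x) log q(x)

Alternatively: H(P,Q) = H(P) + D_KL(P||Q)
H(P) = 1.3568 nats
D_KL(P||Q) = 0.0824 nats

H(P,Q) = 1.3568 + 0.0824 = 1.4392 nats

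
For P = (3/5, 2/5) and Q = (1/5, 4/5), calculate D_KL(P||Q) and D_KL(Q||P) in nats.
D_KL(P||Q) = 0.3819, D_KL(Q||P) = 0.3348

KL divergence is not symmetric: D_KL(P||Q) ≠ D_KL(Q||P) in general.

D_KL(P||Q) = 0.3819 nats
D_KL(Q||P) = 0.3348 nats

No, they are not equal!

This asymmetry is why KL divergence is not a true distance metric.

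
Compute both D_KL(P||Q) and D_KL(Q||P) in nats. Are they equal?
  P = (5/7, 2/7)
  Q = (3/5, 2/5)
D_KL(P||Q) = 0.0284, D_KL(Q||P) = 0.0300

KL divergence is not symmetric: D_KL(P||Q) ≠ D_KL(Q||P) in general.

D_KL(P||Q) = 0.0284 nats
D_KL(Q||P) = 0.0300 nats

No, they are not equal!

This asymmetry is why KL divergence is not a true distance metric.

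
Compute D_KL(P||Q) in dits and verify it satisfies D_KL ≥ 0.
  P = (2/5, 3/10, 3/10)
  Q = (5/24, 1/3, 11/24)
0.0444 dits

KL divergence satisfies the Gibbs inequality: D_KL(P||Q) ≥ 0 for all distributions P, Q.

D_KL(P||Q) = Σ p(x) log(p(x)/q(x))
Term by term:
  x=0: 2/5 × log_10[(2/5)/(5/24)] = 0.1133
  x=1: 3/10 × log_10[(3/10)/(1/3)] = -0.0137
  x=2: 3/10 × log_10[(3/10)/(11/24)] = -0.0552
D_KL(P||Q) = 0.0444 dits

D_KL(P||Q) = 0.0444 ≥ 0 ✓

This non-negativity is a fundamental property: relative entropy cannot be negative because it measures how different Q is from P.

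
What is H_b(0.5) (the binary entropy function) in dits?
0.3010 dits

The binary entropy function is:
H(p) = -p log(p) - (1-p) log(1-p)

H(0.5) = -0.5 × log_10(0.5) - 0.5 × log_10(0.5)
H(0.5) = 0.3010 dits

Note: Binary entropy is maximized at p=0.5 (H=1 bit) and minimized at p=0 or p=1 (H=0).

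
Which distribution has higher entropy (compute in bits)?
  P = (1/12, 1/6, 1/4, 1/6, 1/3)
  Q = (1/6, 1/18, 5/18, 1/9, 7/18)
P

Computing entropies in bits:
H(P) = 2.1887
H(Q) = 2.0579

Distribution P has higher entropy.

Intuition: The distribution closer to uniform (more spread out) has higher entropy.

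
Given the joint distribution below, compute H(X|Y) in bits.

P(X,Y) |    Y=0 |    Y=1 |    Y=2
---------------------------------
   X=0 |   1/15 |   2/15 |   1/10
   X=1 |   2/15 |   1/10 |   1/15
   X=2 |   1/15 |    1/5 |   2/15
1.5205 bits

Using the chain rule: H(X|Y) = H(X,Y) - H(Y)

First, compute H(X,Y) = 3.0729 bits

Marginal P(Y) = (4/15, 13/30, 3/10)
H(Y) = 1.5524 bits

H(X|Y) = H(X,Y) - H(Y) = 3.0729 - 1.5524 = 1.5205 bits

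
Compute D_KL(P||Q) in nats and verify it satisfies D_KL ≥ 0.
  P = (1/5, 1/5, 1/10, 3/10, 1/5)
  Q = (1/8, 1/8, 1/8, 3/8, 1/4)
0.0541 nats

KL divergence satisfies the Gibbs inequality: D_KL(P||Q) ≥ 0 for all distributions P, Q.

D_KL(P||Q) = Σ p(x) log(p(x)/q(x))
Term by term:
  x=0: 1/5 × log_e[(1/5)/(1/8)] = 0.0940
  x=1: 1/5 × log_e[(1/5)/(1/8)] = 0.0940
  x=2: 1/10 × log_e[(1/10)/(1/8)] = -0.0223
  x=3: 3/10 × log_e[(3/10)/(3/8)] = -0.0669
  x=4: 1/5 × log_e[(1/5)/(1/4)] = -0.0446
D_KL(P||Q) = 0.0541 nats

D_KL(P||Q) = 0.0541 ≥ 0 ✓

This non-negativity is a fundamental property: relative entropy cannot be negative because it measures how different Q is from P.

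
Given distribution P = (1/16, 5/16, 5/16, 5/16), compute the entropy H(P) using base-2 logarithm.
1.8232 bits

Shannon entropy is H(X) = -Σ p(x) log p(x).

For P = (1/16, 5/16, 5/16, 5/16):
H = -1/16 × log_2(1/16) -5/16 × log_2(5/16) -5/16 × log_2(5/16) -5/16 × log_2(5/16)
H = 1.8232 bits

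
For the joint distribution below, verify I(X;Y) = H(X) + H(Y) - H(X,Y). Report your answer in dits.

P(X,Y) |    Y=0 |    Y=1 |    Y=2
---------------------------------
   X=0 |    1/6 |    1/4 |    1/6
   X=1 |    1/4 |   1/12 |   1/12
I(X;Y) = 0.0227 dits

Mutual information has multiple equivalent forms:
- I(X;Y) = H(X) - H(X|Y)
- I(X;Y) = H(Y) - H(Y|X)
- I(X;Y) = H(X) + H(Y) - H(X,Y)

Computing all quantities:
H(X) = 0.2950, H(Y) = 0.4680, H(X,Y) = 0.7403
H(X|Y) = 0.2723, H(Y|X) = 0.4453

Verification:
H(X) - H(X|Y) = 0.2950 - 0.2723 = 0.0227
H(Y) - H(Y|X) = 0.4680 - 0.4453 = 0.0227
H(X) + H(Y) - H(X,Y) = 0.2950 + 0.4680 - 0.7403 = 0.0227

All forms give I(X;Y) = 0.0227 dits. ✓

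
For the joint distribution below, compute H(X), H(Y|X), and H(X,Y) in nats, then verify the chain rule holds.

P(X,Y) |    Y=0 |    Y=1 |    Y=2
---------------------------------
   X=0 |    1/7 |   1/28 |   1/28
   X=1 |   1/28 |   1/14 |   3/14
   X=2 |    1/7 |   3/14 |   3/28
H(X,Y) = 2.0010, H(X) = 1.0511, H(Y|X) = 0.9499 (all in nats)

Chain rule: H(X,Y) = H(X) + H(Y|X)

Left side — joint entropy directly:
H(X,Y) = -Σ p(x,y) log p(x,y) = 2.0010 nats

Right side — compute H(Y|X) from the conditional distributions:
P(X) = (3/14, 9/28, 13/28), so H(X) = 1.0511 nats
H(Y|X) = Σ_x P(X=x) · H(Y|X=x):
  P(Y|X=0) = (2/3, 1/6, 1/6), H(Y|X=0) = 0.8676, weight P(X=0) = 3/14
  P(Y|X=1) = (1/9, 2/9, 2/3), H(Y|X=1) = 0.8487, weight P(X=1) = 9/28
  P(Y|X=2) = (4/13, 6/13, 3/13), H(Y|X=2) = 1.0579, weight P(X=2) = 13/28
H(Y|X) = 0.9499 nats

H(X) + H(Y|X) = 1.0511 + 0.9499 = 2.0010 nats

Both sides equal 2.0010 nats. ✓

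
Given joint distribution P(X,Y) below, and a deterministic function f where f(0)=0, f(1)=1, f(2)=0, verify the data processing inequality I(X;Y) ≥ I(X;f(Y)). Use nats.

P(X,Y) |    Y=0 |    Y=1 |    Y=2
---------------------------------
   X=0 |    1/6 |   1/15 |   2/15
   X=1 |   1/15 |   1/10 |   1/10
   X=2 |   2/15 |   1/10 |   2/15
I(X;Y) = 0.0200, I(X;f(Y)) = 0.0148, inequality holds: 0.0200 ≥ 0.0148

Data Processing Inequality: For any Markov chain X → Y → Z, we have I(X;Y) ≥ I(X;Z).

Here Z = f(Y) is a deterministic function of Y, forming X → Y → Z.

Original I(X;Y) = 0.0200 nats

After applying f:
P(X,Z) where Z=f(Y):
- P(X,Z=0) = P(X,Y=0) + P(X,Y=2)
- P(X,Z=1) = P(X,Y=1)

I(X;Z) = I(X;f(Y)) = 0.0148 nats

Verification: 0.0200 ≥ 0.0148 ✓

Information cannot be created by processing; the function f can only lose information about X.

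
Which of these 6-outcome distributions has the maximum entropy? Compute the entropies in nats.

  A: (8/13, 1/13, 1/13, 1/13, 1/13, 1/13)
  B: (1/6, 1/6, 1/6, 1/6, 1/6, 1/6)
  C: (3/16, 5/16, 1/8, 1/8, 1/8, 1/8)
B

For a discrete distribution over n outcomes, entropy is maximized by the uniform distribution.

Computing entropies:
H(A) = 1.2853 nats
H(B) = 1.7918 nats
H(C) = 1.7171 nats

The uniform distribution (where all probabilities equal 1/6) achieves the maximum entropy of log_e(6) = 1.7918 nats.

Distribution B has the highest entropy.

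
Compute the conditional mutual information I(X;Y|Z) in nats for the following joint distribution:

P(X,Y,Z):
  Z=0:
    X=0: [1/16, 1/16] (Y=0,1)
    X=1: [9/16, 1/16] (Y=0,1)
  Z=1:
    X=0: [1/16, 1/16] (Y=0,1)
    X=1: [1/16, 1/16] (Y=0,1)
0.0481 nats

Conditional mutual information: I(X;Y|Z) = H(X|Z) + H(Y|Z) - H(X,Y|Z)

H(Z) = 0.5623
H(X,Z) = 1.0735 → H(X|Z) = 0.5112
H(Y,Z) = 1.0735 → H(Y|Z) = 0.5112
H(X,Y,Z) = 1.5366 → H(X,Y|Z) = 0.9743

I(X;Y|Z) = 0.5112 + 0.5112 - 0.9743 = 0.0481 nats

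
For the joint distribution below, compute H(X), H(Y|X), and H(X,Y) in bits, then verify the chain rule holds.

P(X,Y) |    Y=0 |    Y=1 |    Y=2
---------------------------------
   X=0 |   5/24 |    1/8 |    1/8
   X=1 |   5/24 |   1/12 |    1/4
H(X,Y) = 2.4917, H(X) = 0.9950, H(Y|X) = 1.4967 (all in bits)

Chain rule: H(X,Y) = H(X) + H(Y|X)

Left side — joint entropy directly:
H(X,Y) = -Σ p(x,y) log p(x,y) = 2.4917 bits

Right side — compute H(Y|X) from the conditional distributions:
P(X) = (11/24, 13/24), so H(X) = 0.9950 bits
H(Y|X) = Σ_x P(X=x) · H(Y|X=x):
  P(Y|X=0) = (5/11, 3/11, 3/11), H(Y|X=0) = 1.5395, weight P(X=0) = 11/24
  P(Y|X=1) = (5/13, 2/13, 6/13), H(Y|X=1) = 1.4605, weight P(X=1) = 13/24
H(Y|X) = 1.4967 bits

H(X) + H(Y|X) = 0.9950 + 1.4967 = 2.4917 bits

Both sides equal 2.4917 bits. ✓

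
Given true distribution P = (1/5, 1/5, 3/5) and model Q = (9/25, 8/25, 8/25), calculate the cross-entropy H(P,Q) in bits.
1.6099 bits

Cross-entropy: H(P,Q) = -Σ p(x) log q(x)

Alternatively: H(P,Q) = H(P) + D_KL(P||Q)
H(P) = 1.3710 bits
D_KL(P||Q) = 0.2389 bits

H(P,Q) = 1.3710 + 0.2389 = 1.6099 bits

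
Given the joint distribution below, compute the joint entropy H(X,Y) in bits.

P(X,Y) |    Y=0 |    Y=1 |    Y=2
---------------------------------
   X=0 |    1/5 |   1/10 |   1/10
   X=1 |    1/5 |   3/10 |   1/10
2.4464 bits

Joint entropy is H(X,Y) = -Σ_{x,y} p(x,y) log p(x,y).

Summing over all non-zero entries:
H(X,Y) = -[1/5·log_2(1/5) + 1/10·log_2(1/10) + 1/10·log_2(1/10) + 1/5·log_2(1/5) + 3/10·log_2(3/10) + 1/10·log_2(1/10)]
H(X,Y) = 2.4464 bits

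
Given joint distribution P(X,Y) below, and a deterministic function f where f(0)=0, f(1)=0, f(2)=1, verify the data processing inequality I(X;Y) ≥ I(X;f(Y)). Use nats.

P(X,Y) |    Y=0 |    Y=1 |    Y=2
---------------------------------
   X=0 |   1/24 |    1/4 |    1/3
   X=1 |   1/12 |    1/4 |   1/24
I(X;Y) = 0.1046, I(X;f(Y)) = 0.0989, inequality holds: 0.1046 ≥ 0.0989

Data Processing Inequality: For any Markov chain X → Y → Z, we have I(X;Y) ≥ I(X;Z).

Here Z = f(Y) is a deterministic function of Y, forming X → Y → Z.

Original I(X;Y) = 0.1046 nats

After applying f:
P(X,Z) where Z=f(Y):
- P(X,Z=0) = P(X,Y=0) + P(X,Y=1)
- P(X,Z=1) = P(X,Y=2)

I(X;Z) = I(X;f(Y)) = 0.0989 nats

Verification: 0.1046 ≥ 0.0989 ✓

Information cannot be created by processing; the function f can only lose information about X.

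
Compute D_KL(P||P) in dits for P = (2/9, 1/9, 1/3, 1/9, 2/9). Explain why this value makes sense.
0.0000 dits

KL divergence satisfies the Gibbs inequality: D_KL(P||Q) ≥ 0 for all distributions P, Q.

D_KL(P||Q) = Σ p(x) log(p(x)/q(x))
Each term is p(x) × log_10(p(x)/p(x)) = p(x) × log_10(1) = 0, so the sum is 0.
D_KL(P||Q) = 0.0000 dits

When P = Q, the KL divergence is exactly 0, as there is no 'divergence' between identical distributions.

This non-negativity is a fundamental property: relative entropy cannot be negative because it measures how different Q is from P.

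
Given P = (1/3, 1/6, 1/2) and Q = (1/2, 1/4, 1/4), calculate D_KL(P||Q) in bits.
0.2075 bits

KL divergence: D_KL(P||Q) = Σ p(x) log(p(x)/q(x))

Computing term by term:
  x=0: 1/3 × log_2[(1/3)/(1/2)] = 1/3 × -0.5850 = -0.1950
  x=1: 1/6 × log_2[(1/6)/(1/4)] = 1/6 × -0.5850 = -0.0975
  x=2: 1/2 × log_2[(1/2)/(1/4)] = 1/2 × 1.0000 = 0.5000

D_KL(P||Q) = 0.2075 bits

Note: KL divergence is always non-negative and equals 0 iff P = Q.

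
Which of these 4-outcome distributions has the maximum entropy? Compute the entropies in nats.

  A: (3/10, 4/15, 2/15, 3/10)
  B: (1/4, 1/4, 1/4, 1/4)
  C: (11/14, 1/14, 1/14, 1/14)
B

For a discrete distribution over n outcomes, entropy is maximized by the uniform distribution.

Computing entropies:
H(A) = 1.3435 nats
H(B) = 1.3863 nats
H(C) = 0.7550 nats

The uniform distribution (where all probabilities equal 1/4) achieves the maximum entropy of log_e(4) = 1.3863 nats.

Distribution B has the highest entropy.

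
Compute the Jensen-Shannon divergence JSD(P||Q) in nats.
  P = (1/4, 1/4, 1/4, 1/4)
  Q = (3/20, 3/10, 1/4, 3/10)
0.0086 nats

Jensen-Shannon divergence is:
JSD(P||Q) = 0.5 × D_KL(P||M) + 0.5 × D_KL(Q||M)
where M = 0.5 × (P + Q) is the mixture distribution.

M = 0.5 × (1/4, 1/4, 1/4, 1/4) + 0.5 × (3/20, 3/10, 1/4, 3/10) = (1/5, 11/40, 1/4, 11/40)

D_KL(P||M) = 0.0081 nats
D_KL(Q||M) = 0.0091 nats

JSD(P||Q) = 0.5 × 0.0081 + 0.5 × 0.0091 = 0.0086 nats

Unlike KL divergence, JSD is symmetric and bounded: 0 ≤ JSD ≤ log(2).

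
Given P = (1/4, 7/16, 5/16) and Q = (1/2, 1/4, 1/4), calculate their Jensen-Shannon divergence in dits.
0.0156 dits

Jensen-Shannon divergence is:
JSD(P||Q) = 0.5 × D_KL(P||M) + 0.5 × D_KL(Q||M)
where M = 0.5 × (P + Q) is the mixture distribution.

M = 0.5 × (1/4, 7/16, 5/16) + 0.5 × (1/2, 1/4, 1/4) = (3/8, 11/32, 9/32)

D_KL(P||M) = 0.0161 dits
D_KL(Q||M) = 0.0151 dits

JSD(P||Q) = 0.5 × 0.0161 + 0.5 × 0.0151 = 0.0156 dits

Unlike KL divergence, JSD is symmetric and bounded: 0 ≤ JSD ≤ log(2).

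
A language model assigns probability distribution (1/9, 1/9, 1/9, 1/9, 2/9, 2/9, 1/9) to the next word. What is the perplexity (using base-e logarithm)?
6.6138

Perplexity is e^H (or exp(H) for natural log).

First, H = -Σ p log p = 1.8892 nats
Perplexity = e^1.8892 = 6.6138

Interpretation: The model's uncertainty is equivalent to choosing uniformly among 6.6 options.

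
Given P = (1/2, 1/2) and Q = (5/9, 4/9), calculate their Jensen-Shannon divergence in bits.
0.0022 bits

Jensen-Shannon divergence is:
JSD(P||Q) = 0.5 × D_KL(P||M) + 0.5 × D_KL(Q||M)
where M = 0.5 × (P + Q) is the mixture distribution.

M = 0.5 × (1/2, 1/2) + 0.5 × (5/9, 4/9) = (19/36, 17/36)

D_KL(P||M) = 0.0022 bits
D_KL(Q||M) = 0.0022 bits

JSD(P||Q) = 0.5 × 0.0022 + 0.5 × 0.0022 = 0.0022 bits

Unlike KL divergence, JSD is symmetric and bounded: 0 ≤ JSD ≤ log(2).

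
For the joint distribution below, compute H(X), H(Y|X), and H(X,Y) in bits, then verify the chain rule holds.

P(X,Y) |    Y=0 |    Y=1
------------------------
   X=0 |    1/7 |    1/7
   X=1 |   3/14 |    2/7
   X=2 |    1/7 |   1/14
H(X,Y) = 2.4677, H(X) = 1.4926, H(Y|X) = 0.9751 (all in bits)

Chain rule: H(X,Y) = H(X) + H(Y|X)

Left side — joint entropy directly:
H(X,Y) = -Σ p(x,y) log p(x,y) = 2.4677 bits

Right side — compute H(Y|X) from the conditional distributions:
P(X) = (2/7, 1/2, 3/14), so H(X) = 1.4926 bits
H(Y|X) = Σ_x P(X=x) · H(Y|X=x):
  P(Y|X=0) = (1/2, 1/2), H(Y|X=0) = 1.0000, weight P(X=0) = 2/7
  P(Y|X=1) = (3/7, 4/7), H(Y|X=1) = 0.9852, weight P(X=1) = 1/2
  P(Y|X=2) = (2/3, 1/3), H(Y|X=2) = 0.9183, weight P(X=2) = 3/14
H(Y|X) = 0.9751 bits

H(X) + H(Y|X) = 1.4926 + 0.9751 = 2.4677 bits

Both sides equal 2.4677 bits. ✓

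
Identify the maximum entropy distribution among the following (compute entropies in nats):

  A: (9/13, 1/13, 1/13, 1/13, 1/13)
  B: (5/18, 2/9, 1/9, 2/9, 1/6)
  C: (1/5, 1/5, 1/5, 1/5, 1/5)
C

For a discrete distribution over n outcomes, entropy is maximized by the uniform distribution.

Computing entropies:
H(A) = 1.0438 nats
H(B) = 1.5671 nats
H(C) = 1.6094 nats

The uniform distribution (where all probabilities equal 1/5) achieves the maximum entropy of log_e(5) = 1.6094 nats.

Distribution C has the highest entropy.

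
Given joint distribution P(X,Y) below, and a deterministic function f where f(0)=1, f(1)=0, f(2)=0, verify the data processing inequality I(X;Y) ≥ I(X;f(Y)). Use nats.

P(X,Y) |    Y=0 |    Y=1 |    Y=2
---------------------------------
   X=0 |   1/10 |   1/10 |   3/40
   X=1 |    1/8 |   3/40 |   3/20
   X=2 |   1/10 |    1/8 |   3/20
I(X;Y) = 0.0162, I(X;f(Y)) = 0.0047, inequality holds: 0.0162 ≥ 0.0047

Data Processing Inequality: For any Markov chain X → Y → Z, we have I(X;Y) ≥ I(X;Z).

Here Z = f(Y) is a deterministic function of Y, forming X → Y → Z.

Original I(X;Y) = 0.0162 nats

After applying f:
P(X,Z) where Z=f(Y):
- P(X,Z=0) = P(X,Y=1) + P(X,Y=2)
- P(X,Z=1) = P(X,Y=0)

I(X;Z) = I(X;f(Y)) = 0.0047 nats

Verification: 0.0162 ≥ 0.0047 ✓

Information cannot be created by processing; the function f can only lose information about X.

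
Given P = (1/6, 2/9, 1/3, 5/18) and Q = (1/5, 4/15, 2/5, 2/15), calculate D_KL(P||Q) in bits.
0.1042 bits

KL divergence: D_KL(P||Q) = Σ p(x) log(p(x)/q(x))

Computing term by term:
  x=0: 1/6 × log_2[(1/6)/(1/5)] = 1/6 × -0.2630 = -0.0438
  x=1: 2/9 × log_2[(2/9)/(4/15)] = 2/9 × -0.2630 = -0.0585
  x=2: 1/3 × log_2[(1/3)/(2/5)] = 1/3 × -0.2630 = -0.0877
  x=3: 5/18 × log_2[(5/18)/(2/15)] = 5/18 × 1.0589 = 0.2941

D_KL(P||Q) = 0.1042 bits

Note: KL divergence is always non-negative and equals 0 iff P = Q.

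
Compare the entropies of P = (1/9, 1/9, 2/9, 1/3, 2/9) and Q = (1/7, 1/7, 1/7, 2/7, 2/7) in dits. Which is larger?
Q

Computing entropies in dits:
H(P) = 0.6614
H(Q) = 0.6731

Distribution Q has higher entropy.

Intuition: The distribution closer to uniform (more spread out) has higher entropy.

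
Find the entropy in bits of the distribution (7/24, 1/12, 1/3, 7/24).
1.8640 bits

Shannon entropy is H(X) = -Σ p(x) log p(x).

For P = (7/24, 1/12, 1/3, 7/24):
H = -7/24 × log_2(7/24) -1/12 × log_2(1/12) -1/3 × log_2(1/3) -7/24 × log_2(7/24)
H = 1.8640 bits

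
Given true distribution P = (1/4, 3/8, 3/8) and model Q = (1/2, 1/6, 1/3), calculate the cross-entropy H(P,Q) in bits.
1.8137 bits

Cross-entropy: H(P,Q) = -Σ p(x) log q(x)

Alternatively: H(P,Q) = H(P) + D_KL(P||Q)
H(P) = 1.5613 bits
D_KL(P||Q) = 0.2524 bits

H(P,Q) = 1.5613 + 0.2524 = 1.8137 bits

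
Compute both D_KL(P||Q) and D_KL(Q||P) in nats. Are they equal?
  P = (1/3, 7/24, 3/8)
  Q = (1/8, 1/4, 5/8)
D_KL(P||Q) = 0.1803, D_KL(Q||P) = 0.1581

KL divergence is not symmetric: D_KL(P||Q) ≠ D_KL(Q||P) in general.

D_KL(P||Q) = 0.1803 nats
D_KL(Q||P) = 0.1581 nats

No, they are not equal!

This asymmetry is why KL divergence is not a true distance metric.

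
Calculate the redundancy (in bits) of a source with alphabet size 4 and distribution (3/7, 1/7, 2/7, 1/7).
0.1576 bits

Redundancy measures how far a source is from maximum entropy:
R = H_max - H(X)

Maximum entropy for 4 symbols: H_max = log_2(4) = 2.0000 bits
Actual entropy: H(X) = 1.8424 bits
Redundancy: R = 2.0000 - 1.8424 = 0.1576 bits

This redundancy represents potential for compression: the source could be compressed by 0.1576 bits per symbol.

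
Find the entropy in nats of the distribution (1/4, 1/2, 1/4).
1.0397 nats

Shannon entropy is H(X) = -Σ p(x) log p(x).

For P = (1/4, 1/2, 1/4):
H = -1/4 × log_e(1/4) -1/2 × log_e(1/2) -1/4 × log_e(1/4)
H = 1.0397 nats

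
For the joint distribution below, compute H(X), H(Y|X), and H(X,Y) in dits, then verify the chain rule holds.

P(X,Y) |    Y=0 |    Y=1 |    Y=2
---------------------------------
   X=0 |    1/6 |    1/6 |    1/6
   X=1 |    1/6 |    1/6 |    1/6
H(X,Y) = 0.7782, H(X) = 0.3010, H(Y|X) = 0.4771 (all in dits)

Chain rule: H(X,Y) = H(X) + H(Y|X)

Left side — joint entropy directly:
H(X,Y) = -Σ p(x,y) log p(x,y) = 0.7782 dits

Right side — compute H(Y|X) from the conditional distributions:
P(X) = (1/2, 1/2), so H(X) = 0.3010 dits
H(Y|X) = Σ_x P(X=x) · H(Y|X=x):
  P(Y|X=0) = (1/3, 1/3, 1/3), H(Y|X=0) = 0.4771, weight P(X=0) = 1/2
  P(Y|X=1) = (1/3, 1/3, 1/3), H(Y|X=1) = 0.4771, weight P(X=1) = 1/2
H(Y|X) = 0.4771 dits

H(X) + H(Y|X) = 0.3010 + 0.4771 = 0.7782 dits

Both sides equal 0.7782 dits. ✓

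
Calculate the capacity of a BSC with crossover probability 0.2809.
0.1433 bits

For a binary symmetric channel (BSC) with error probability p:
Capacity C = 1 - H(p) bits per symbol

where H(p) = -p log₂(p) - (1-p) log₂(1-p) is the binary entropy function.

H(0.2809) = 0.8567 bits
C = 1 - 0.8567 = 0.1433 bits per symbol

This means we can reliably transmit up to 0.1433 bits of information per channel use.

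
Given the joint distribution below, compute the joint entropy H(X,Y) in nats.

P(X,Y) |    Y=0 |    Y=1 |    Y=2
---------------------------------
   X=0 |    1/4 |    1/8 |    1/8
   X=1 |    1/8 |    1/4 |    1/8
1.7329 nats

Joint entropy is H(X,Y) = -Σ_{x,y} p(x,y) log p(x,y).

Summing over all non-zero entries:
H(X,Y) = -[1/4·log_e(1/4) + 1/8·log_e(1/8) + 1/8·log_e(1/8) + 1/8·log_e(1/8) + 1/4·log_e(1/4) + 1/8·log_e(1/8)]
H(X,Y) = 1.7329 nats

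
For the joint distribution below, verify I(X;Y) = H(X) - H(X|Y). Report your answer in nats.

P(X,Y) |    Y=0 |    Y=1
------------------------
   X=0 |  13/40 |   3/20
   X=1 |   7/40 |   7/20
I(X;Y) = 0.0627 nats

Mutual information has multiple equivalent forms:
- I(X;Y) = H(X) - H(X|Y)
- I(X;Y) = H(Y) - H(Y|X)
- I(X;Y) = H(X) + H(Y) - H(X,Y)

Computing all quantities:
H(X) = 0.6919, H(Y) = 0.6931, H(X,Y) = 1.3223
H(X|Y) = 0.6292, H(Y|X) = 0.6304

Verification:
H(X) - H(X|Y) = 0.6919 - 0.6292 = 0.0627
H(Y) - H(Y|X) = 0.6931 - 0.6304 = 0.0627
H(X) + H(Y) - H(X,Y) = 0.6919 + 0.6931 - 1.3223 = 0.0627

All forms give I(X;Y) = 0.0627 nats. ✓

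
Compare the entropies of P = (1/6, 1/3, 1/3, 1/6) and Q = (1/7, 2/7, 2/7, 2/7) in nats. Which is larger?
Q

Computing entropies in nats:
H(P) = 1.3297
H(Q) = 1.3518

Distribution Q has higher entropy.

Intuition: The distribution closer to uniform (more spread out) has higher entropy.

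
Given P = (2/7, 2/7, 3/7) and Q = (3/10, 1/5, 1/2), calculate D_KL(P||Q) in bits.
0.0316 bits

KL divergence: D_KL(P||Q) = Σ p(x) log(p(x)/q(x))

Computing term by term:
  x=0: 2/7 × log_2[(2/7)/(3/10)] = 2/7 × -0.0704 = -0.0201
  x=1: 2/7 × log_2[(2/7)/(1/5)] = 2/7 × 0.5146 = 0.1470
  x=2: 3/7 × log_2[(3/7)/(1/2)] = 3/7 × -0.2224 = -0.0953

D_KL(P||Q) = 0.0316 bits

Note: KL divergence is always non-negative and equals 0 iff P = Q.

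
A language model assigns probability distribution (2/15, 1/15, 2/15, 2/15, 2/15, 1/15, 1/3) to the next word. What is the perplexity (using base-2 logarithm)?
6.0611

Perplexity is 2^H (or exp(H) for natural log).

First, H = -Σ p log p = 2.5996 bits
Perplexity = 2^2.5996 = 6.0611

Interpretation: The model's uncertainty is equivalent to choosing uniformly among 6.1 options.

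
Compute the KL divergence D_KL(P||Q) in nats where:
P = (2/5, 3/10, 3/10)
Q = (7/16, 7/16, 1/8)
0.1136 nats

KL divergence: D_KL(P||Q) = Σ p(x) log(p(x)/q(x))

Computing term by term:
  x=0: 2/5 × log_e[(2/5)/(7/16)] = 2/5 × -0.0896 = -0.0358
  x=1: 3/10 × log_e[(3/10)/(7/16)] = 3/10 × -0.3773 = -0.1132
  x=2: 3/10 × log_e[(3/10)/(1/8)] = 3/10 × 0.8755 = 0.2626

D_KL(P||Q) = 0.1136 nats

Note: KL divergence is always non-negative and equals 0 iff P = Q.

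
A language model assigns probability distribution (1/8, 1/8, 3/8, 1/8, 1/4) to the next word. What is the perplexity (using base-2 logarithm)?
4.4557

Perplexity is 2^H (or exp(H) for natural log).

First, H = -Σ p log p = 2.1556 bits
Perplexity = 2^2.1556 = 4.4557

Interpretation: The model's uncertainty is equivalent to choosing uniformly among 4.5 options.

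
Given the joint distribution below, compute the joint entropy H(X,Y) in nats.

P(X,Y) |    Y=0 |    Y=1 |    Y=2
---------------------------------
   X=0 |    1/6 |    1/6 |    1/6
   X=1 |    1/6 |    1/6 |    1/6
1.7918 nats

Joint entropy is H(X,Y) = -Σ_{x,y} p(x,y) log p(x,y).

Summing over all non-zero entries:
H(X,Y) = -[1/6·log_e(1/6) + 1/6·log_e(1/6) + 1/6·log_e(1/6) + 1/6·log_e(1/6) + 1/6·log_e(1/6) + 1/6·log_e(1/6)]
H(X,Y) = 1.7918 nats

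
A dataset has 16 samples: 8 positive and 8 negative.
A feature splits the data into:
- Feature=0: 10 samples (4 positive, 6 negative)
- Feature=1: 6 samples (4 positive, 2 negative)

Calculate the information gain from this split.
0.0488 bits

Information Gain = H(Y) - H(Y|Feature)

Before split:
P(positive) = 8/16 = 0.5000
H(Y) = 1.0000 bits

After split:
Feature=0: H = 0.9710 bits (weight = 10/16)
Feature=1: H = 0.9183 bits (weight = 6/16)
H(Y|Feature) = (10/16)×0.9710 + (6/16)×0.9183 = 0.9512 bits

Information Gain = 1.0000 - 0.9512 = 0.0488 bits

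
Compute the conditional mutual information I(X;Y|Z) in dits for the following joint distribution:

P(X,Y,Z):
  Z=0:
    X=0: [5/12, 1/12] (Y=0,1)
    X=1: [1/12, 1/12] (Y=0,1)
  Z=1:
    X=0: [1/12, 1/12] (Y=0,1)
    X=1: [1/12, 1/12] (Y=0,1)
0.0148 dits

Conditional mutual information: I(X;Y|Z) = H(X|Z) + H(Y|Z) - H(X,Y|Z)

H(Z) = 0.2764
H(X,Z) = 0.5396 → H(X|Z) = 0.2632
H(Y,Z) = 0.5396 → H(Y|Z) = 0.2632
H(X,Y,Z) = 0.7879 → H(X,Y|Z) = 0.5115

I(X;Y|Z) = 0.2632 + 0.2632 - 0.5115 = 0.0148 dits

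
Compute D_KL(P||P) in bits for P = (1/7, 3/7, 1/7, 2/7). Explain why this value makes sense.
0.0000 bits

KL divergence satisfies the Gibbs inequality: D_KL(P||Q) ≥ 0 for all distributions P, Q.

D_KL(P||Q) = Σ p(x) log(p(x)/q(x))
Each term is p(x) × log_2(p(x)/p(x)) = p(x) × log_2(1) = 0, so the sum is 0.
D_KL(P||Q) = 0.0000 bits

When P = Q, the KL divergence is exactly 0, as there is no 'divergence' between identical distributions.

This non-negativity is a fundamental property: relative entropy cannot be negative because it measures how different Q is from P.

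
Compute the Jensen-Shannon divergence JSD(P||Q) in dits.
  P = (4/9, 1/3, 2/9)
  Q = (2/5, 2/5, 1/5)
0.0010 dits

Jensen-Shannon divergence is:
JSD(P||Q) = 0.5 × D_KL(P||M) + 0.5 × D_KL(Q||M)
where M = 0.5 × (P + Q) is the mixture distribution.

M = 0.5 × (4/9, 1/3, 2/9) + 0.5 × (2/5, 2/5, 1/5) = (0.422222, 11/30, 0.211111)

D_KL(P||M) = 0.0011 dits
D_KL(Q||M) = 0.0010 dits

JSD(P||Q) = 0.5 × 0.0011 + 0.5 × 0.0010 = 0.0010 dits

Unlike KL divergence, JSD is symmetric and bounded: 0 ≤ JSD ≤ log(2).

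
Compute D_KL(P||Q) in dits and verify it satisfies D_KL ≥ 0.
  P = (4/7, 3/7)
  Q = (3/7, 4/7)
0.0178 dits

KL divergence satisfies the Gibbs inequality: D_KL(P||Q) ≥ 0 for all distributions P, Q.

D_KL(P||Q) = Σ p(x) log(p(x)/q(x))
Term by term:
  x=0: 4/7 × log_10[(4/7)/(3/7)] = 0.0714
  x=1: 3/7 × log_10[(3/7)/(4/7)] = -0.0535
D_KL(P||Q) = 0.0178 dits

D_KL(P||Q) = 0.0178 ≥ 0 ✓

This non-negativity is a fundamental property: relative entropy cannot be negative because it measures how different Q is from P.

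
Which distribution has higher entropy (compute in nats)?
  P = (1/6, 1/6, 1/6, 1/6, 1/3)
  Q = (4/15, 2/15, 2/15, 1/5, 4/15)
Q

Computing entropies in nats:
H(P) = 1.5607
H(Q) = 1.5641

Distribution Q has higher entropy.

Intuition: The distribution closer to uniform (more spread out) has higher entropy.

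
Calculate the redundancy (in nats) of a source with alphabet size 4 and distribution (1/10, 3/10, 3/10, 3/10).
0.0725 nats

Redundancy measures how far a source is from maximum entropy:
R = H_max - H(X)

Maximum entropy for 4 symbols: H_max = log_e(4) = 1.3863 nats
Actual entropy: H(X) = 1.3138 nats
Redundancy: R = 1.3863 - 1.3138 = 0.0725 nats

This redundancy represents potential for compression: the source could be compressed by 0.0725 nats per symbol.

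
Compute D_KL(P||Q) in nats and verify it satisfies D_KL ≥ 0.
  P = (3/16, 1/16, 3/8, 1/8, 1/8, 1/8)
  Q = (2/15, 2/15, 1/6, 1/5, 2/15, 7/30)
0.1758 nats

KL divergence satisfies the Gibbs inequality: D_KL(P||Q) ≥ 0 for all distributions P, Q.

D_KL(P||Q) = Σ p(x) log(p(x)/q(x))
Term by term:
  x=0: 3/16 × log_e[(3/16)/(2/15)] = 0.0639
  x=1: 1/16 × log_e[(1/16)/(2/15)] = -0.0474
  x=2: 3/8 × log_e[(3/8)/(1/6)] = 0.3041
  x=3: 1/8 × log_e[(1/8)/(1/5)] = -0.0588
  x=4: 1/8 × log_e[(1/8)/(2/15)] = -0.0081
  x=5: 1/8 × log_e[(1/8)/(7/30)] = -0.0780
D_KL(P||Q) = 0.1758 nats

D_KL(P||Q) = 0.1758 ≥ 0 ✓

This non-negativity is a fundamental property: relative entropy cannot be negative because it measures how different Q is from P.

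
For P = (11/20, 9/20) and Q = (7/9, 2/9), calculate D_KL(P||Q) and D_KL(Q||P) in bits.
D_KL(P||Q) = 0.1831, D_KL(Q||P) = 0.1626

KL divergence is not symmetric: D_KL(P||Q) ≠ D_KL(Q||P) in general.

D_KL(P||Q) = 0.1831 bits
D_KL(Q||P) = 0.1626 bits

No, they are not equal!

This asymmetry is why KL divergence is not a true distance metric.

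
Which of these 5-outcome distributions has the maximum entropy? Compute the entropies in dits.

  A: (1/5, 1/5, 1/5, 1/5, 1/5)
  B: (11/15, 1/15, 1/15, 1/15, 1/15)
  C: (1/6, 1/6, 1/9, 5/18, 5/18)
A

For a discrete distribution over n outcomes, entropy is maximized by the uniform distribution.

Computing entropies:
H(A) = 0.6990 dits
H(B) = 0.4124 dits
H(C) = 0.6745 dits

The uniform distribution (where all probabilities equal 1/5) achieves the maximum entropy of log_10(5) = 0.6990 dits.

Distribution A has the highest entropy.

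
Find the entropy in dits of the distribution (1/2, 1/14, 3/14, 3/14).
0.5191 dits

Shannon entropy is H(X) = -Σ p(x) log p(x).

For P = (1/2, 1/14, 3/14, 3/14):
H = -1/2 × log_10(1/2) -1/14 × log_10(1/14) -3/14 × log_10(3/14) -3/14 × log_10(3/14)
H = 0.5191 dits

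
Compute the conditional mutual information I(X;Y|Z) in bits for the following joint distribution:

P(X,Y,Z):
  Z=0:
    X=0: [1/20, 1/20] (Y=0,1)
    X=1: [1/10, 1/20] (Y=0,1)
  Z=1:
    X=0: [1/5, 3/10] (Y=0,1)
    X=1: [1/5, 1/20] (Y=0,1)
0.0866 bits

Conditional mutual information: I(X;Y|Z) = H(X|Z) + H(Y|Z) - H(X,Y|Z)

H(Z) = 0.8113
H(X,Z) = 1.7427 → H(X|Z) = 0.9315
H(Y,Z) = 1.8016 → H(Y|Z) = 0.9903
H(X,Y,Z) = 2.6464 → H(X,Y|Z) = 1.8352

I(X;Y|Z) = 0.9315 + 0.9903 - 1.8352 = 0.0866 bits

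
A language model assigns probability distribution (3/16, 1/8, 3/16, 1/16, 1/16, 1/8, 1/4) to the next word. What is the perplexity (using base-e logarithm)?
6.3013

Perplexity is e^H (or exp(H) for natural log).

First, H = -Σ p log p = 1.8407 nats
Perplexity = e^1.8407 = 6.3013

Interpretation: The model's uncertainty is equivalent to choosing uniformly among 6.3 options.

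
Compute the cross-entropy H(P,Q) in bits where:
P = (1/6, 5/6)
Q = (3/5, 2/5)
1.2244 bits

Cross-entropy: H(P,Q) = -Σ p(x) log q(x)

Alternatively: H(P,Q) = H(P) + D_KL(P||Q)
H(P) = 0.6500 bits
D_KL(P||Q) = 0.5744 bits

H(P,Q) = 0.6500 + 0.5744 = 1.2244 bits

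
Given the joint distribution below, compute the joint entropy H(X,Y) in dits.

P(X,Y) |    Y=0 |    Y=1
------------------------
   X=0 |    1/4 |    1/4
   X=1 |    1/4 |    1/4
0.6021 dits

Joint entropy is H(X,Y) = -Σ_{x,y} p(x,y) log p(x,y).

Summing over all non-zero entries:
H(X,Y) = -[1/4·log_10(1/4) + 1/4·log_10(1/4) + 1/4·log_10(1/4) + 1/4·log_10(1/4)]
H(X,Y) = 0.6021 dits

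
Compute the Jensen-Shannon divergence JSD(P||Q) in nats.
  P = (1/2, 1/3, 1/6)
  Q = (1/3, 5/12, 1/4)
0.0149 nats

Jensen-Shannon divergence is:
JSD(P||Q) = 0.5 × D_KL(P||M) + 0.5 × D_KL(Q||M)
where M = 0.5 × (P + Q) is the mixture distribution.

M = 0.5 × (1/2, 1/3, 1/6) + 0.5 × (1/3, 5/12, 1/4) = (5/12, 3/8, 5/24)

D_KL(P||M) = 0.0147 nats
D_KL(Q||M) = 0.0151 nats

JSD(P||Q) = 0.5 × 0.0147 + 0.5 × 0.0151 = 0.0149 nats

Unlike KL divergence, JSD is symmetric and bounded: 0 ≤ JSD ≤ log(2).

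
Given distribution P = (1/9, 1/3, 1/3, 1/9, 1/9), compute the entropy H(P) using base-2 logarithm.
2.1133 bits

Shannon entropy is H(X) = -Σ p(x) log p(x).

For P = (1/9, 1/3, 1/3, 1/9, 1/9):
H = -1/9 × log_2(1/9) -1/3 × log_2(1/3) -1/3 × log_2(1/3) -1/9 × log_2(1/9) -1/9 × log_2(1/9)
H = 2.1133 bits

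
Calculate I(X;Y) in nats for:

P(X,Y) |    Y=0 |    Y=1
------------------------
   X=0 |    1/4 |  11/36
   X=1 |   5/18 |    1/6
0.0153 nats

Mutual information: I(X;Y) = H(X) + H(Y) - H(X,Y)

Marginals:
P(X) = (5/9, 4/9), H(X) = 0.6870 nats
P(Y) = (19/36, 17/36), H(Y) = 0.6916 nats

Joint entropy: H(X,Y) = 1.3633 nats

I(X;Y) = 0.6870 + 0.6916 - 1.3633 = 0.0153 nats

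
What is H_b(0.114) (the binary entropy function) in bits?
0.5119 bits

The binary entropy function is:
H(p) = -p log(p) - (1-p) log(1-p)

H(0.114) = -0.114 × log_2(0.114) - 0.886 × log_2(0.886)
H(0.114) = 0.5119 bits

Note: Binary entropy is maximized at p=0.5 (H=1 bit) and minimized at p=0 or p=1 (H=0).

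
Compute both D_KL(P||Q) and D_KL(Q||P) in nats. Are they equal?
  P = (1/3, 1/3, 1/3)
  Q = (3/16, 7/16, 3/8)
D_KL(P||Q) = 0.0619, D_KL(Q||P) = 0.0553

KL divergence is not symmetric: D_KL(P||Q) ≠ D_KL(Q||P) in general.

D_KL(P||Q) = 0.0619 nats
D_KL(Q||P) = 0.0553 nats

No, they are not equal!

This asymmetry is why KL divergence is not a true distance metric.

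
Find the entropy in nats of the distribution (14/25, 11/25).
0.6859 nats

Shannon entropy is H(X) = -Σ p(x) log p(x).

For P = (14/25, 11/25):
H = -14/25 × log_e(14/25) -11/25 × log_e(11/25)
H = 0.6859 nats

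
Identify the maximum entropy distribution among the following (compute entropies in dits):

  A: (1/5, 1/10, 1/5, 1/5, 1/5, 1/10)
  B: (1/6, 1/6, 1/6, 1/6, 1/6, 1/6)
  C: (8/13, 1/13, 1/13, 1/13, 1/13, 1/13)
B

For a discrete distribution over n outcomes, entropy is maximized by the uniform distribution.

Computing entropies:
H(A) = 0.7592 dits
H(B) = 0.7782 dits
H(C) = 0.5582 dits

The uniform distribution (where all probabilities equal 1/6) achieves the maximum entropy of log_10(6) = 0.7782 dits.

Distribution B has the highest entropy.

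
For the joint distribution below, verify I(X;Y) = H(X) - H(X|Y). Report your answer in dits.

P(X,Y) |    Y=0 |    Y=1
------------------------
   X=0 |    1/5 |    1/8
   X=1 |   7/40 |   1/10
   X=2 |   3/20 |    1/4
I(X;Y) = 0.0132 dits

Mutual information has multiple equivalent forms:
- I(X;Y) = H(X) - H(X|Y)
- I(X;Y) = H(Y) - H(Y|X)
- I(X;Y) = H(X) + H(Y) - H(X,Y)

Computing all quantities:
H(X) = 0.4720, H(Y) = 0.3005, H(X,Y) = 0.7592
H(X|Y) = 0.4588, H(Y|X) = 0.2873

Verification:
H(X) - H(X|Y) = 0.4720 - 0.4588 = 0.0132
H(Y) - H(Y|X) = 0.3005 - 0.2873 = 0.0132
H(X) + H(Y) - H(X,Y) = 0.4720 + 0.3005 - 0.7592 = 0.0132

All forms give I(X;Y) = 0.0132 dits. ✓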